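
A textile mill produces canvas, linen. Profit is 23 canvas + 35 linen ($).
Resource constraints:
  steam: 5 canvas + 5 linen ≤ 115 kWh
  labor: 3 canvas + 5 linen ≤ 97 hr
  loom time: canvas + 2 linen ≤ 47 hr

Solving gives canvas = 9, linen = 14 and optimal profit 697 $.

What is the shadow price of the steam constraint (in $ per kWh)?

Binding: steam and labor. Non-binding: loom time (10 unused).
By complementary slackness, y = 0 for the non-binding constraint.
From A_Bᵀ y = c: 5·y_steam + 3·y_labor = 23; 5·y_steam + 5·y_labor = 35.
Solving: y_steam = 1, y_labor = 6.
Shadow price of steam = 1.

1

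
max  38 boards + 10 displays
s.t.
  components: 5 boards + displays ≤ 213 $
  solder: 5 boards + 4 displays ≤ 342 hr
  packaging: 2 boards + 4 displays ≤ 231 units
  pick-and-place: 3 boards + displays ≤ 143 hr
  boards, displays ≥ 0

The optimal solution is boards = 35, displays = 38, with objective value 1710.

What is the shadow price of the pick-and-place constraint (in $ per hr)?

6

At the optimum: components uses 213 of 213 (binding); solder uses 327 of 342 (slack = 15); packaging uses 222 of 231 (slack = 9); pick-and-place uses 143 of 143 (binding).
Slack constraints have shadow price 0 (complementary slackness).
From A_Bᵀ y = c: 5·y_components + 3·y_pick-and-place = 38; 1·y_components + 1·y_pick-and-place = 10.
This yields shadow prices y_components = 4, y_pick-and-place = 6.
Shadow price of pick-and-place = 6.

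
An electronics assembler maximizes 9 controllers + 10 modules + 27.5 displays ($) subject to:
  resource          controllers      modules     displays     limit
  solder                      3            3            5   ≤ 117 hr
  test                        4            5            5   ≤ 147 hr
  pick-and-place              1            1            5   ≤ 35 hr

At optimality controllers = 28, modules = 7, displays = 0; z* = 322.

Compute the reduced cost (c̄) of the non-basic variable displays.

Check each constraint at x*: solder 105/117 (slack 12); test 147/147 (tight); pick-and-place 35/35 (tight).
By complementary slackness, y = 0 for the non-binding constraint.
Dual feasibility on the basic columns requires 4·y_test + 1·y_pick-and-place = 9, 5·y_test + 1·y_pick-and-place = 10.
→ y_test = 1 and y_pick-and-place = 5.
Reduced cost of displays: c₃ − yᵀa₃ = 27.5 − (1·5 + 5·5) = 27.5 − 30 = -2.5.

-2.5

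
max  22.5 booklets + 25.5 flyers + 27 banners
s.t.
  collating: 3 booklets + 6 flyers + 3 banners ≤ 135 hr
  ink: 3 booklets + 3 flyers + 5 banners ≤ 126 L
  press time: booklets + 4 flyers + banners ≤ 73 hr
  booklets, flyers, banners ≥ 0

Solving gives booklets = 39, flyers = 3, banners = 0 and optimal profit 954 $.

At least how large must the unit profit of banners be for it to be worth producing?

Check each constraint at x*: collating 135/135 (tight); ink 126/126 (tight); press time 51/73 (slack 22).
Since press time is not tight, its dual is 0.
Dual feasibility on the basic columns requires 3·y_collating + 3·y_ink = 22.5, 6·y_collating + 3·y_ink = 25.5.
Solving: y_collating = 1, y_ink = 6.5.
banners enters the basis when its profit ≥ yᵀa₃ = 1·3 + 6.5·5 = 35.5.

35.5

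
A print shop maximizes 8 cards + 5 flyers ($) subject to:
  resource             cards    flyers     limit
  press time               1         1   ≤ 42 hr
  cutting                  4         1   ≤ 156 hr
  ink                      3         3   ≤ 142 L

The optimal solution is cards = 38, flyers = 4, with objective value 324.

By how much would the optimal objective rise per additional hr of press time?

At the optimum: press time uses 42 of 42 (binding); cutting uses 156 of 156 (binding); ink uses 126 of 142 (slack = 16).
Slack constraints have shadow price 0 (complementary slackness).
From A_Bᵀ y = c: 1·y_press time + 4·y_cutting = 8; 1·y_press time + 1·y_cutting = 5.
Solving: y_press time = 4, y_cutting = 1.
Shadow price of press time = 4.

4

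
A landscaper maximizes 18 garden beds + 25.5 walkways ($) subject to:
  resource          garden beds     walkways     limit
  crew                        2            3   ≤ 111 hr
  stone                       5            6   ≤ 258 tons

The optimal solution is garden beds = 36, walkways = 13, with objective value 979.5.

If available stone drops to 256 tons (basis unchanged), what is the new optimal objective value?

Check each constraint at x*: crew 111/111 (tight); stone 258/258 (tight).
From A_Bᵀ y = c: 2·y_crew + 5·y_stone = 18; 3·y_crew + 6·y_stone = 25.5.
This yields shadow prices y_crew = 6.5, y_stone = 1.
Δz = y_stone·Δb = 1 × (-2) = -2, so new z* = 979.5 − 2 = 977.5.

977.5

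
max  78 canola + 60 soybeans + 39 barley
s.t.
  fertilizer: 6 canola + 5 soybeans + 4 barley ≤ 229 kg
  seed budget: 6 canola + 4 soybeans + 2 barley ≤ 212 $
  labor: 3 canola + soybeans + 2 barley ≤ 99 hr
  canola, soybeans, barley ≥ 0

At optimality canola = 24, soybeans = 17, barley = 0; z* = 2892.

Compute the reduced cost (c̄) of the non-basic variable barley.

-3

Check each constraint at x*: fertilizer 229/229 (tight); seed budget 212/212 (tight); labor 89/99 (slack 10).
Since labor is not tight, its dual is 0.
Dual feasibility on the basic columns requires 6·y_fertilizer + 6·y_seed budget = 78, 5·y_fertilizer + 4·y_seed budget = 60.
This yields shadow prices y_fertilizer = 8, y_seed budget = 5.
Reduced cost of barley: c₃ − yᵀa₃ = 39 − (8·4 + 5·2) = 39 − 42 = -3.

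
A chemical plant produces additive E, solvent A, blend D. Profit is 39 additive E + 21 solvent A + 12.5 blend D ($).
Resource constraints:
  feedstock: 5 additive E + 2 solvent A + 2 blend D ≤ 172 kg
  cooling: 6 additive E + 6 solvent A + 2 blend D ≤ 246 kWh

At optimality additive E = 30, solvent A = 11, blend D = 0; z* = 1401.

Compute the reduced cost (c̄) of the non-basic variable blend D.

Check each constraint at x*: feedstock 172/172 (tight); cooling 246/246 (tight).
Dual feasibility on the basic columns requires 5·y_feedstock + 6·y_cooling = 39, 2·y_feedstock + 6·y_cooling = 21.
This yields shadow prices y_feedstock = 6, y_cooling = 1.5.
Reduced cost of blend D: c₃ − yᵀa₃ = 12.5 − (6·2 + 1.5·2) = 12.5 − 15 = -2.5.

-2.5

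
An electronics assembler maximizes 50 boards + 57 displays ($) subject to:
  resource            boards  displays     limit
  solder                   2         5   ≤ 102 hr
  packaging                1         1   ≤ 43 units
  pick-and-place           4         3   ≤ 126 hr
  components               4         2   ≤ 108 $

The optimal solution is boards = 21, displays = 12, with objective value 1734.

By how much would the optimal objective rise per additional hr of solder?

Binding: solder and components. Non-binding: packaging (10 unused), pick-and-place (6 unused).
Since packaging, pick-and-place are not tight, their duals are 0.
From A_Bᵀ y = c: 2·y_solder + 4·y_components = 50; 5·y_solder + 2·y_components = 57.
Solving: y_solder = 8, y_components = 8.5.
Shadow price of solder = 8.

8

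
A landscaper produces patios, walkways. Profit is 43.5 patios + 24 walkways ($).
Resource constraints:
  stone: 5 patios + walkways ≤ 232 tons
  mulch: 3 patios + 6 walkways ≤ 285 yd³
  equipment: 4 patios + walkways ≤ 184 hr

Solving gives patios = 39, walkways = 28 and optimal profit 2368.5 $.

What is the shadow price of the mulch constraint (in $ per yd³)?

At the optimum: stone uses 223 of 232 (slack = 9); mulch uses 285 of 285 (binding); equipment uses 184 of 184 (binding).
By complementary slackness, y = 0 for the non-binding constraint.
From A_Bᵀ y = c: 3·y_mulch + 4·y_equipment = 43.5; 6·y_mulch + 1·y_equipment = 24.
→ y_mulch = 2.5 and y_equipment = 9.
Shadow price of mulch = 2.5.

2.5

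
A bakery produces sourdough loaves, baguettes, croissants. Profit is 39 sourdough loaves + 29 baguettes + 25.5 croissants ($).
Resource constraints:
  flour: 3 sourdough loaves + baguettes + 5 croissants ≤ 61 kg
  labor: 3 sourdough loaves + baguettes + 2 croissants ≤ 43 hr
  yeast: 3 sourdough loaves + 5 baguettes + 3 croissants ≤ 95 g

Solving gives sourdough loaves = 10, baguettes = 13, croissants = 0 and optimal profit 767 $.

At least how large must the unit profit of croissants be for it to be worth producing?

30

Binding: labor and yeast. Non-binding: flour (18 unused).
By complementary slackness, y = 0 for the non-binding constraint.
The binding rows give the dual system: 3·y_labor + 3·y_yeast = 39 and 1·y_labor + 5·y_yeast = 29.
→ y_labor = 9 and y_yeast = 4.
croissants enters the basis when its profit ≥ yᵀa₃ = 9·2 + 4·3 = 30.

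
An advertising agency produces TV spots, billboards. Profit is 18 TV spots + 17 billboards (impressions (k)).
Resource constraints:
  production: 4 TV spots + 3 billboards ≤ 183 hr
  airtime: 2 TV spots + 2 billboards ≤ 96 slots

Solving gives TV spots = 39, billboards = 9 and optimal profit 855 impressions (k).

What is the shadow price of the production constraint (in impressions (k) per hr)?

Check each constraint at x*: production 183/183 (tight); airtime 96/96 (tight).
From A_Bᵀ y = c: 4·y_production + 2·y_airtime = 18; 3·y_production + 2·y_airtime = 17.
→ y_production = 1 and y_airtime = 7.
Shadow price of production = 1.

1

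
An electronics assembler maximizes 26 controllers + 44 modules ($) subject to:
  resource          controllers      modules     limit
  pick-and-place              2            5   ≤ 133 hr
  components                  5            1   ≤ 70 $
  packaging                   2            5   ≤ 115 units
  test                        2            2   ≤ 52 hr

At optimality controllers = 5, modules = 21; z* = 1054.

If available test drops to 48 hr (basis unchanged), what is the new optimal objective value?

1026

At the optimum: pick-and-place uses 115 of 133 (slack = 18); components uses 46 of 70 (slack = 24); packaging uses 115 of 115 (binding); test uses 52 of 52 (binding).
By complementary slackness, y = 0 for the non-binding constraints.
Dual feasibility on the basic columns requires 2·y_packaging + 2·y_test = 26, 5·y_packaging + 2·y_test = 44.
→ y_packaging = 6 and y_test = 7.
Δz = y_test·Δb = 7 × (-4) = -28, so new z* = 1054 − 28 = 1026.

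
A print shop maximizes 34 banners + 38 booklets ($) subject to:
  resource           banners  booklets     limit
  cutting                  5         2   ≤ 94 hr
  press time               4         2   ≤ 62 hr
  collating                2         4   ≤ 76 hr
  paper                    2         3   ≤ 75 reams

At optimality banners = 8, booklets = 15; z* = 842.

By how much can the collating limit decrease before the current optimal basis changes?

Binding constraints: press time, collating. The basis is B = [[4,2],[2,4]] with det 12.
Per unit decrease in collating, x* moves by d = (0.1667, -0.3333).
The basis stays optimal until booklets reaches 0; allowable decrease = 45 hr.

45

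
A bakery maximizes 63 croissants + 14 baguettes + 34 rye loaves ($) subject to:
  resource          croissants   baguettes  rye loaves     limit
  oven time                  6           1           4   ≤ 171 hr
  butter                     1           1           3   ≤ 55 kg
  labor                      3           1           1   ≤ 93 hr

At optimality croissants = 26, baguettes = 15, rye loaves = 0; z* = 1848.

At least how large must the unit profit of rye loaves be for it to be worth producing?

At the optimum: oven time uses 171 of 171 (binding); butter uses 41 of 55 (slack = 14); labor uses 93 of 93 (binding).
Since butter is not tight, its dual is 0.
Dual feasibility on the basic columns requires 6·y_oven time + 3·y_labor = 63, 1·y_oven time + 1·y_labor = 14.
→ y_oven time = 7 and y_labor = 7.
rye loaves enters the basis when its profit ≥ yᵀa₃ = 7·4 + 7·1 = 35.

35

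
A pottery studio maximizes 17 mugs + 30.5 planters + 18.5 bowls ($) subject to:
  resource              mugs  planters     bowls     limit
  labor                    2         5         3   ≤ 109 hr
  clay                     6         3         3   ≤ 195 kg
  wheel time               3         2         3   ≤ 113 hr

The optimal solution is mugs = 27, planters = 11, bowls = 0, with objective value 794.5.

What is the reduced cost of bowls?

Check each constraint at x*: labor 109/109 (tight); clay 195/195 (tight); wheel time 103/113 (slack 10).
Since wheel time is not tight, its dual is 0.
Dual feasibility on the basic columns requires 2·y_labor + 6·y_clay = 17, 5·y_labor + 3·y_clay = 30.5.
Solving: y_labor = 5.5, y_clay = 1.
Reduced cost of bowls: c₃ − yᵀa₃ = 18.5 − (5.5·3 + 1·3) = 18.5 − 19.5 = -1.

-1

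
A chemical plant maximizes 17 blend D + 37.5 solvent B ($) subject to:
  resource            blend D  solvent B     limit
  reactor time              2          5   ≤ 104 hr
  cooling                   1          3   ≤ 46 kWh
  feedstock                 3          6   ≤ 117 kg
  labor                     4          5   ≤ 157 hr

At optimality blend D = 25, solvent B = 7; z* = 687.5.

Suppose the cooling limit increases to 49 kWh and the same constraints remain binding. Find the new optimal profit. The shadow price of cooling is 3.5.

Δb = 3, so new z* = 687.5 + (3.5)·(3) = 687.5 + 10.5 = 698.

698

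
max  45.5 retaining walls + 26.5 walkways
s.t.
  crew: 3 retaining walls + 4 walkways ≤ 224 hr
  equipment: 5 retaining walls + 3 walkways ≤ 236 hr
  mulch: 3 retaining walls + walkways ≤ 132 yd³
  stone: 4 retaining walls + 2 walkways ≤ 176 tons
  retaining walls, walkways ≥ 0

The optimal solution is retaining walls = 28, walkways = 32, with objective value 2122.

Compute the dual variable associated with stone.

At the optimum: crew uses 212 of 224 (slack = 12); equipment uses 236 of 236 (binding); mulch uses 116 of 132 (slack = 16); stone uses 176 of 176 (binding).
Since crew, mulch are not tight, their duals are 0.
The binding rows give the dual system: 5·y_equipment + 4·y_stone = 45.5 and 3·y_equipment + 2·y_stone = 26.5.
Solving: y_equipment = 7.5, y_stone = 2.
Shadow price of stone = 2.

2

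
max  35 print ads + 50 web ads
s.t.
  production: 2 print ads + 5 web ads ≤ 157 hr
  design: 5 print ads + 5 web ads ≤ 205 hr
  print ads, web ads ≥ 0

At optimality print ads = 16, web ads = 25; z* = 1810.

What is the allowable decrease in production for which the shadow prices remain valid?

Binding constraints: production, design. The basis is B = [[2,5],[5,5]] with det -15.
Per unit decrease in production, x* moves by d = (0.3333, -0.3333).
The basis stays optimal until web ads reaches 0; allowable decrease = 75 hr.

75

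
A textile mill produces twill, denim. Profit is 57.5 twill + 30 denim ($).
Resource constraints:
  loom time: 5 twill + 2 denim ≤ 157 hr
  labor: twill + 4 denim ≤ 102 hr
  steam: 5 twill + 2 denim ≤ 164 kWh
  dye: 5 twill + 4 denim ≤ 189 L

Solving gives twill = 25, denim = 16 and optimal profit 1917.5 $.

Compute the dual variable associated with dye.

3.5

Binding: loom time and dye. Non-binding: labor (13 unused), steam (7 unused).
Slack constraints have shadow price 0 (complementary slackness).
The binding rows give the dual system: 5·y_loom time + 5·y_dye = 57.5 and 2·y_loom time + 4·y_dye = 30.
This yields shadow prices y_loom time = 8, y_dye = 3.5.
Shadow price of dye = 3.5.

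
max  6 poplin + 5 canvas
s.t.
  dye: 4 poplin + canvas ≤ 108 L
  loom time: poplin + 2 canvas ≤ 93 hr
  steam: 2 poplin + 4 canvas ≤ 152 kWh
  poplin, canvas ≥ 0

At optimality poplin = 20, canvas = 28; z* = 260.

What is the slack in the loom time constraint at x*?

loom time used = 1·20 + 2·28 = 76; slack = 93 − 76 = 17.

17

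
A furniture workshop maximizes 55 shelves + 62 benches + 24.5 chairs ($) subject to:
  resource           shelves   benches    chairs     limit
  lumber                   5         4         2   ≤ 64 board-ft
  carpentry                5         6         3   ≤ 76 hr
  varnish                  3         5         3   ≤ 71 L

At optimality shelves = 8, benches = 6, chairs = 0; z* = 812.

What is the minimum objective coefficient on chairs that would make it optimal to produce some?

At the optimum: lumber uses 64 of 64 (binding); carpentry uses 76 of 76 (binding); varnish uses 54 of 71 (slack = 17).
By complementary slackness, y = 0 for the non-binding constraint.
From A_Bᵀ y = c: 5·y_lumber + 5·y_carpentry = 55; 4·y_lumber + 6·y_carpentry = 62.
→ y_lumber = 2 and y_carpentry = 9.
chairs enters the basis when its profit ≥ yᵀa₃ = 2·2 + 9·3 = 31.

31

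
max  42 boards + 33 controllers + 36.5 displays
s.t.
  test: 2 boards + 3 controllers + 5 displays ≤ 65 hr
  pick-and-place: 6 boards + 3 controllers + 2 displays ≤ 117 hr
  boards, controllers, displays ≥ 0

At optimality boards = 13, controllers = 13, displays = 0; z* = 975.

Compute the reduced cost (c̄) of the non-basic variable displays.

-3.5

Both test and pick-and-place are binding at x*.
Dual feasibility on the basic columns requires 2·y_test + 6·y_pick-and-place = 42, 3·y_test + 3·y_pick-and-place = 33.
This yields shadow prices y_test = 6, y_pick-and-place = 5.
Reduced cost of displays: c₃ − yᵀa₃ = 36.5 − (6·5 + 5·2) = 36.5 − 40 = -3.5.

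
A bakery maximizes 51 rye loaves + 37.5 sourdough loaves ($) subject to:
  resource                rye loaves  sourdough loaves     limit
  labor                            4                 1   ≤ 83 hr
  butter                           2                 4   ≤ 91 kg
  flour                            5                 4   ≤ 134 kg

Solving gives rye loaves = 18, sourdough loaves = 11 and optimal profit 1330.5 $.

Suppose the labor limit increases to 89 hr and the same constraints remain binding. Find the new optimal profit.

1339.5

Check each constraint at x*: labor 83/83 (tight); butter 80/91 (slack 11); flour 134/134 (tight).
Since butter is not tight, its dual is 0.
From A_Bᵀ y = c: 4·y_labor + 5·y_flour = 51; 1·y_labor + 4·y_flour = 37.5.
Solving: y_labor = 1.5, y_flour = 9.
Δz = y_labor·Δb = 1.5 × (6) = 9, so new z* = 1330.5 + 9 = 1339.5.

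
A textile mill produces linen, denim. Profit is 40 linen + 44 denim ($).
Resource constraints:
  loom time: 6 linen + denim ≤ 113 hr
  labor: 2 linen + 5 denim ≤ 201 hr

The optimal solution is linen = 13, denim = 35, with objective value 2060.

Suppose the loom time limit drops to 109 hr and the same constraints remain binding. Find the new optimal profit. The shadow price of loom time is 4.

2044

Δb = -4, so new z* = 2060 + (4)·(-4) = 2060 − 16 = 2044.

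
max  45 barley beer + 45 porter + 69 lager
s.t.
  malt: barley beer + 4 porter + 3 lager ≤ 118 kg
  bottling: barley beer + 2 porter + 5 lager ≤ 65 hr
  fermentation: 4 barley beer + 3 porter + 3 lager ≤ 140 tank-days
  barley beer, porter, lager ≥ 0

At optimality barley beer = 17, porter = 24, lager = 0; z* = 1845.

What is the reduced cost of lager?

Check each constraint at x*: malt 113/118 (slack 5); bottling 65/65 (tight); fermentation 140/140 (tight).
Slack constraints have shadow price 0 (complementary slackness).
Dual feasibility on the basic columns requires 1·y_bottling + 4·y_fermentation = 45, 2·y_bottling + 3·y_fermentation = 45.
This yields shadow prices y_bottling = 9, y_fermentation = 9.
Reduced cost of lager: c₃ − yᵀa₃ = 69 − (9·5 + 9·3) = 69 − 72 = -3.

-3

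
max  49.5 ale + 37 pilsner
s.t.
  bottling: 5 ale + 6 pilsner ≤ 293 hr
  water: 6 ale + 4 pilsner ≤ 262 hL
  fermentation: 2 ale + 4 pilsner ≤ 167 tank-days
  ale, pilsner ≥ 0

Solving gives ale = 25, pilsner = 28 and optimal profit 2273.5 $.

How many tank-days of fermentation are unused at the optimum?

5

fermentation used = 2·25 + 4·28 = 162; slack = 167 − 162 = 5.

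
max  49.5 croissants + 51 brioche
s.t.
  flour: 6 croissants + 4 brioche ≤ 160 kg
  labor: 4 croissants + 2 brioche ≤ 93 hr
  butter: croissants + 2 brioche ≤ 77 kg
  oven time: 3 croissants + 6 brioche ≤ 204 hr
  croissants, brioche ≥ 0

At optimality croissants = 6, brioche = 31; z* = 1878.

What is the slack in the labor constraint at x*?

labor used = 4·6 + 2·31 = 86; slack = 93 − 86 = 7.

7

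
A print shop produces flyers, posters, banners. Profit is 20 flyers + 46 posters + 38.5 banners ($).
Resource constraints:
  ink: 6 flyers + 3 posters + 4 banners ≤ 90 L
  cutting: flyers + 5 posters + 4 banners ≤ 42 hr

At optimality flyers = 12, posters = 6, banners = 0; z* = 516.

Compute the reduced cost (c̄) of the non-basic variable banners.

Check each constraint at x*: ink 90/90 (tight); cutting 42/42 (tight).
The binding rows give the dual system: 6·y_ink + 1·y_cutting = 20 and 3·y_ink + 5·y_cutting = 46.
→ y_ink = 2 and y_cutting = 8.
Reduced cost of banners: c₃ − yᵀa₃ = 38.5 − (2·4 + 8·4) = 38.5 − 40 = -1.5.

-1.5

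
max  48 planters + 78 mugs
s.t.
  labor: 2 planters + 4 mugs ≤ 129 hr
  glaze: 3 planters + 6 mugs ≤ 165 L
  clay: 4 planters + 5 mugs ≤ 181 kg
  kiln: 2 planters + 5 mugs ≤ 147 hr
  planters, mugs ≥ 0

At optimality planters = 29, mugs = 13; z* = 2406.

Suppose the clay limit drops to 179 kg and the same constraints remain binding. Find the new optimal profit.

2394

Binding: glaze and clay. Non-binding: labor (19 unused), kiln (24 unused).
Since labor, kiln are not tight, their duals are 0.
Dual feasibility on the basic columns requires 3·y_glaze + 4·y_clay = 48, 6·y_glaze + 5·y_clay = 78.
Solving: y_glaze = 8, y_clay = 6.
Δz = y_clay·Δb = 6 × (-2) = -12, so new z* = 2406 − 12 = 2394.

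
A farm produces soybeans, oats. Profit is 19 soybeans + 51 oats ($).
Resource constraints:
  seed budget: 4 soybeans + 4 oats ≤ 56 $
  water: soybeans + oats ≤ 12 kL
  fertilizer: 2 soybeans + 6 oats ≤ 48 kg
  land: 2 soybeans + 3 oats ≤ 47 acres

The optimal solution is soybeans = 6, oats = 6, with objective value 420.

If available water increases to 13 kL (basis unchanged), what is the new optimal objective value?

Check each constraint at x*: seed budget 48/56 (slack 8); water 12/12 (tight); fertilizer 48/48 (tight); land 30/47 (slack 17).
Slack constraints have shadow price 0 (complementary slackness).
Dual feasibility on the basic columns requires 1·y_water + 2·y_fertilizer = 19, 1·y_water + 6·y_fertilizer = 51.
Solving: y_water = 3, y_fertilizer = 8.
Δz = y_water·Δb = 3 × (1) = 3, so new z* = 420 + 3 = 423.

423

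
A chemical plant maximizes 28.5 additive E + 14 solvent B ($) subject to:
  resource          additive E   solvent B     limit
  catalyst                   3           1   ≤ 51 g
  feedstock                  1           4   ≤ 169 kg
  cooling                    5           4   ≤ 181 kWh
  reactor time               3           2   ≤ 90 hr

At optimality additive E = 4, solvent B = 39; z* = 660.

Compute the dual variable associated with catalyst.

5

Binding: catalyst and reactor time. Non-binding: feedstock (9 unused), cooling (5 unused).
By complementary slackness, y = 0 for the non-binding constraints.
From A_Bᵀ y = c: 3·y_catalyst + 3·y_reactor time = 28.5; 1·y_catalyst + 2·y_reactor time = 14.
Solving: y_catalyst = 5, y_reactor time = 4.5.
Shadow price of catalyst = 5.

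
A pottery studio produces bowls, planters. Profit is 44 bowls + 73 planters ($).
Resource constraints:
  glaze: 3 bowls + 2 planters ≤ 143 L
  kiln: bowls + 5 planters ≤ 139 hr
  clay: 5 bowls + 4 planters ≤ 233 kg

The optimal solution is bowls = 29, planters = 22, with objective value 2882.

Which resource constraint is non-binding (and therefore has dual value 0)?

glaze: 131/143 (slack 12)
kiln: 139/139 (binding)
clay: 233/233 (binding)
By complementary slackness, a constraint with positive slack has shadow price 0 → glaze.

glaze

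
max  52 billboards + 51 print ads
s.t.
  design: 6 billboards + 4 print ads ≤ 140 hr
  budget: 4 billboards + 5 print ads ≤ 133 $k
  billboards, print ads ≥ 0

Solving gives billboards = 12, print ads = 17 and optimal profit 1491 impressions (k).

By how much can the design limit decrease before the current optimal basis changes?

33.6

Binding constraints: design, budget. The basis is B = [[6,4],[4,5]] with det 14.
Per unit decrease in design, x* moves by d = (-0.3571, 0.2857).
The basis stays optimal until billboards reaches 0; allowable decrease = 33.6 hr.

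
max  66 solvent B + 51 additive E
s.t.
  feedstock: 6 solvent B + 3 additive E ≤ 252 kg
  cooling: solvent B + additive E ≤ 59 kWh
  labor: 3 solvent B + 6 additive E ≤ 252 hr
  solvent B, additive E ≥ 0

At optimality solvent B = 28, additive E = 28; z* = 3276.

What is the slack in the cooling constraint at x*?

cooling used = 1·28 + 1·28 = 56; slack = 59 − 56 = 3.

3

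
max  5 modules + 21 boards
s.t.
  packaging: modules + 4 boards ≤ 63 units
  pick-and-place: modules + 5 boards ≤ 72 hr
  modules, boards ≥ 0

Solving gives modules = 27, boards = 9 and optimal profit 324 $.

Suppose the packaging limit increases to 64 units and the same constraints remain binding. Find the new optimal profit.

Check each constraint at x*: packaging 63/63 (tight); pick-and-place 72/72 (tight).
Dual feasibility on the basic columns requires 1·y_packaging + 1·y_pick-and-place = 5, 4·y_packaging + 5·y_pick-and-place = 21.
Solving: y_packaging = 4, y_pick-and-place = 1.
Δz = y_packaging·Δb = 4 × (1) = 4, so new z* = 324 + 4 = 328.

328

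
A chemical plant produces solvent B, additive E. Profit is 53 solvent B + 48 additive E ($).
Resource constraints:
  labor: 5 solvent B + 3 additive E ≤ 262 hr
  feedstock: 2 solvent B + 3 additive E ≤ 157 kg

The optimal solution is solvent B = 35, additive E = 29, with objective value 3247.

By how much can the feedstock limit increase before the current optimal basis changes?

105

Binding constraints: labor, feedstock. The basis is B = [[5,3],[2,3]] with det 9.
Per unit increase in feedstock, x* moves by d = (-0.3333, 0.5556).
The basis stays optimal until solvent B reaches 0; allowable increase = 105 kg.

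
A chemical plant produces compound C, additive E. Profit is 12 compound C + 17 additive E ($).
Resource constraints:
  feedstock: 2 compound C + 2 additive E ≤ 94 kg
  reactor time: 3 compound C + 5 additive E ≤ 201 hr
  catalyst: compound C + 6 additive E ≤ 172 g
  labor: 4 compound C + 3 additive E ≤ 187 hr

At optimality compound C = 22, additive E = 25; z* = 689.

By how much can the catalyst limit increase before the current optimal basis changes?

25

Binding constraints: feedstock, catalyst. The basis is B = [[2,2],[1,6]] with det 10.
Per unit increase in catalyst, x* moves by d = (-0.2, 0.2).
The basis stays optimal until reactor time becomes binding; allowable increase = 25 g.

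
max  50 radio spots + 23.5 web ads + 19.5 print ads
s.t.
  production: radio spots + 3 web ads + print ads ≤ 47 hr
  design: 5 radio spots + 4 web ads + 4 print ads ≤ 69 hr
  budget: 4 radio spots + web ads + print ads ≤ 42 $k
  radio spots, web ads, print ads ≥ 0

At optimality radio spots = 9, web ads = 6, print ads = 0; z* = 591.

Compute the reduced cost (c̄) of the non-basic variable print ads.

-4

Binding: design and budget. Non-binding: production (20 unused).
By complementary slackness, y = 0 for the non-binding constraint.
Dual feasibility on the basic columns requires 5·y_design + 4·y_budget = 50, 4·y_design + 1·y_budget = 23.5.
This yields shadow prices y_design = 4, y_budget = 7.5.
Reduced cost of print ads: c₃ − yᵀa₃ = 19.5 − (4·4 + 7.5·1) = 19.5 − 23.5 = -4.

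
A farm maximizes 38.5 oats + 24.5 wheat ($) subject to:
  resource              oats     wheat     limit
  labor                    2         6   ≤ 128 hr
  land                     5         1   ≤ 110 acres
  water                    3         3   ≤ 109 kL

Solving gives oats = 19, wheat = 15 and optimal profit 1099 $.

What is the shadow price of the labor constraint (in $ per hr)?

3

At the optimum: labor uses 128 of 128 (binding); land uses 110 of 110 (binding); water uses 102 of 109 (slack = 7).
By complementary slackness, y = 0 for the non-binding constraint.
Dual feasibility on the basic columns requires 2·y_labor + 5·y_land = 38.5, 6·y_labor + 1·y_land = 24.5.
→ y_labor = 3 and y_land = 6.5.
Shadow price of labor = 3.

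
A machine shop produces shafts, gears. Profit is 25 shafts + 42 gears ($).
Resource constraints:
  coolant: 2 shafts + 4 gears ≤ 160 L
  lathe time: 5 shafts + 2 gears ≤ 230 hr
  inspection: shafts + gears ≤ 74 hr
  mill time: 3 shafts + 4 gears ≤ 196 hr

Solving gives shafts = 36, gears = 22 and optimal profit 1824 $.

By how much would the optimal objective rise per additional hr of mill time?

4

Binding: coolant and mill time. Non-binding: lathe time (6 unused), inspection (16 unused).
By complementary slackness, y = 0 for the non-binding constraints.
From A_Bᵀ y = c: 2·y_coolant + 3·y_mill time = 25; 4·y_coolant + 4·y_mill time = 42.
Solving: y_coolant = 6.5, y_mill time = 4.
Shadow price of mill time = 4.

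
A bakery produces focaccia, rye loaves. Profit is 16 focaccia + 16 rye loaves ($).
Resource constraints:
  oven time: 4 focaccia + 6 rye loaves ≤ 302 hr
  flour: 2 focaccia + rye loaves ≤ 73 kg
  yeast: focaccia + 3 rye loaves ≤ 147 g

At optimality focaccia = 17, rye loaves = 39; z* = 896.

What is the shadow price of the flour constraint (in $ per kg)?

Check each constraint at x*: oven time 302/302 (tight); flour 73/73 (tight); yeast 134/147 (slack 13).
By complementary slackness, y = 0 for the non-binding constraint.
Dual feasibility on the basic columns requires 4·y_oven time + 2·y_flour = 16, 6·y_oven time + 1·y_flour = 16.
→ y_oven time = 2 and y_flour = 4.
Shadow price of flour = 4.

4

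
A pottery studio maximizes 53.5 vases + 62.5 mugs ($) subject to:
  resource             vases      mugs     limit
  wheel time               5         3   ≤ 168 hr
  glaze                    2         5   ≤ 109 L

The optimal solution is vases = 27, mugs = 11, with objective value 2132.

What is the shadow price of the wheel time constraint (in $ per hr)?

Check each constraint at x*: wheel time 168/168 (tight); glaze 109/109 (tight).
The binding rows give the dual system: 5·y_wheel time + 2·y_glaze = 53.5 and 3·y_wheel time + 5·y_glaze = 62.5.
→ y_wheel time = 7.5 and y_glaze = 8.
Shadow price of wheel time = 7.5.

7.5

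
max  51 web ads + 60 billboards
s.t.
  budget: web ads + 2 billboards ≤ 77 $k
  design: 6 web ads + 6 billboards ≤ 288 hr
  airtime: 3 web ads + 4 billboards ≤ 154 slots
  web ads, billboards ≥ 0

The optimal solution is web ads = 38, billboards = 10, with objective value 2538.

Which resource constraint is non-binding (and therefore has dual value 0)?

budget: 58/77 (slack 19)
design: 288/288 (binding)
airtime: 154/154 (binding)
By complementary slackness, a constraint with positive slack has shadow price 0 → budget.

budget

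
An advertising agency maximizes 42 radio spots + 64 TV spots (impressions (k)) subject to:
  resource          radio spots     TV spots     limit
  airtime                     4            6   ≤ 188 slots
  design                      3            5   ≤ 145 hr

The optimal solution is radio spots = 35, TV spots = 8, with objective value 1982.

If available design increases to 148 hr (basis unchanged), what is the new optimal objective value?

1988

At the optimum: airtime uses 188 of 188 (binding); design uses 145 of 145 (binding).
From A_Bᵀ y = c: 4·y_airtime + 3·y_design = 42; 6·y_airtime + 5·y_design = 64.
Solving: y_airtime = 9, y_design = 2.
Δz = y_design·Δb = 2 × (3) = 6, so new z* = 1982 + 6 = 1988.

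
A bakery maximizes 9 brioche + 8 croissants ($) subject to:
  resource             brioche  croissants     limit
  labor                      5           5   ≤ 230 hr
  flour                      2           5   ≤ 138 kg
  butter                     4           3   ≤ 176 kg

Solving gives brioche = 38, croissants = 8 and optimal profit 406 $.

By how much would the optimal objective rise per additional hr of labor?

1

At the optimum: labor uses 230 of 230 (binding); flour uses 116 of 138 (slack = 22); butter uses 176 of 176 (binding).
Since flour is not tight, its dual is 0.
The binding rows give the dual system: 5·y_labor + 4·y_butter = 9 and 5·y_labor + 3·y_butter = 8.
→ y_labor = 1 and y_butter = 1.
Shadow price of labor = 1.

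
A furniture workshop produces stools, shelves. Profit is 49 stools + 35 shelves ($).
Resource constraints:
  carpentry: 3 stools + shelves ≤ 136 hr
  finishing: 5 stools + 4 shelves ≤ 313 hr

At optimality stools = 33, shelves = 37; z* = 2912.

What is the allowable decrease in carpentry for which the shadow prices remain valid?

Binding constraints: carpentry, finishing. The basis is B = [[3,1],[5,4]] with det 7.
Per unit decrease in carpentry, x* moves by d = (-0.5714, 0.7143).
The basis stays optimal until stools reaches 0; allowable decrease = 57.75 hr.

57.75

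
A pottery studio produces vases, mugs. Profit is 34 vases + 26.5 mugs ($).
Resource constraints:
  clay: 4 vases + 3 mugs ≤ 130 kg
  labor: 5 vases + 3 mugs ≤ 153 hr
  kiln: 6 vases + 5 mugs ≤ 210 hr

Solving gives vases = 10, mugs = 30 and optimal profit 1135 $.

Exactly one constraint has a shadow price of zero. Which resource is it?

clay: 130/130 (binding)
labor: 140/153 (slack 13)
kiln: 210/210 (binding)
By complementary slackness, a constraint with positive slack has shadow price 0 → labor.

labor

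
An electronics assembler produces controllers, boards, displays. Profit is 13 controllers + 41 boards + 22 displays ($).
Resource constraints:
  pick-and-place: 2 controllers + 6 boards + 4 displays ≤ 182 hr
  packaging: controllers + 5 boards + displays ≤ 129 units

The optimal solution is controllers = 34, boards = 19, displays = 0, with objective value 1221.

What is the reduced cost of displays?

Both pick-and-place and packaging are binding at x*.
Dual feasibility on the basic columns requires 2·y_pick-and-place + 1·y_packaging = 13, 6·y_pick-and-place + 5·y_packaging = 41.
Solving: y_pick-and-place = 6, y_packaging = 1.
Reduced cost of displays: c₃ − yᵀa₃ = 22 − (6·4 + 1·1) = 22 − 25 = -3.

-3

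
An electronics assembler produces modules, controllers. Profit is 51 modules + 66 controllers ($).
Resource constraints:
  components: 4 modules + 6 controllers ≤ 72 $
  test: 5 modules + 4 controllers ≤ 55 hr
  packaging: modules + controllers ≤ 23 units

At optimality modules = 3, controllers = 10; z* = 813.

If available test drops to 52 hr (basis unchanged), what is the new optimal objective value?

804

Check each constraint at x*: components 72/72 (tight); test 55/55 (tight); packaging 13/23 (slack 10).
Slack constraints have shadow price 0 (complementary slackness).
The binding rows give the dual system: 4·y_components + 5·y_test = 51 and 6·y_components + 4·y_test = 66.
This yields shadow prices y_components = 9, y_test = 3.
Δz = y_test·Δb = 3 × (-3) = -9, so new z* = 813 − 9 = 804.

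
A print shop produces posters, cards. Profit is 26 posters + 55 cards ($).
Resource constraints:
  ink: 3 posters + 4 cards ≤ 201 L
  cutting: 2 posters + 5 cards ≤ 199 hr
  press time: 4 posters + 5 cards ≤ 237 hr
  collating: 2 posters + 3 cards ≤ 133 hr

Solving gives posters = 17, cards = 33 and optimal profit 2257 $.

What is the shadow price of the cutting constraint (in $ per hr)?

8

Check each constraint at x*: ink 183/201 (slack 18); cutting 199/199 (tight); press time 233/237 (slack 4); collating 133/133 (tight).
Slack constraints have shadow price 0 (complementary slackness).
Dual feasibility on the basic columns requires 2·y_cutting + 2·y_collating = 26, 5·y_cutting + 3·y_collating = 55.
This yields shadow prices y_cutting = 8, y_collating = 5.
Shadow price of cutting = 8.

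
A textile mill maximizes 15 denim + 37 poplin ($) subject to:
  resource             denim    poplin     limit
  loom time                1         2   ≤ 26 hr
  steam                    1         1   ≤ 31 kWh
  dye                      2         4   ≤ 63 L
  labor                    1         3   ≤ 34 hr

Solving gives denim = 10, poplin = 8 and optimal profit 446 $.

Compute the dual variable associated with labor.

Check each constraint at x*: loom time 26/26 (tight); steam 18/31 (slack 13); dye 52/63 (slack 11); labor 34/34 (tight).
Slack constraints have shadow price 0 (complementary slackness).
From A_Bᵀ y = c: 1·y_loom time + 1·y_labor = 15; 2·y_loom time + 3·y_labor = 37.
Solving: y_loom time = 8, y_labor = 7.
Shadow price of labor = 7.

7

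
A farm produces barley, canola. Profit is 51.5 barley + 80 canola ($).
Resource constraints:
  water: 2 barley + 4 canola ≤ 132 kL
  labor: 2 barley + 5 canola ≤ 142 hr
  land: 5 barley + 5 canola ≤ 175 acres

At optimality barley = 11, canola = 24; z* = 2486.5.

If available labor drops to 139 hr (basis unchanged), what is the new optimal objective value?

Binding: labor and land. Non-binding: water (14 unused).
Slack constraints have shadow price 0 (complementary slackness).
Dual feasibility on the basic columns requires 2·y_labor + 5·y_land = 51.5, 5·y_labor + 5·y_land = 80.
→ y_labor = 9.5 and y_land = 6.5.
Δz = y_labor·Δb = 9.5 × (-3) = -28.5, so new z* = 2486.5 − 28.5 = 2458.

2458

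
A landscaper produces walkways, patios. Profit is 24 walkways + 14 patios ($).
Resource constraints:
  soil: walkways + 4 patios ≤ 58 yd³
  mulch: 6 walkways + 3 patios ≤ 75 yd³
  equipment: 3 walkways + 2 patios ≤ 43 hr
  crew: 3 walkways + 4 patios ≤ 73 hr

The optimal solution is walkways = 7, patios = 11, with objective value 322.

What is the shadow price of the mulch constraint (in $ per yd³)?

2

Binding: mulch and equipment. Non-binding: soil (7 unused), crew (8 unused).
By complementary slackness, y = 0 for the non-binding constraints.
From A_Bᵀ y = c: 6·y_mulch + 3·y_equipment = 24; 3·y_mulch + 2·y_equipment = 14.
Solving: y_mulch = 2, y_equipment = 4.
Shadow price of mulch = 2.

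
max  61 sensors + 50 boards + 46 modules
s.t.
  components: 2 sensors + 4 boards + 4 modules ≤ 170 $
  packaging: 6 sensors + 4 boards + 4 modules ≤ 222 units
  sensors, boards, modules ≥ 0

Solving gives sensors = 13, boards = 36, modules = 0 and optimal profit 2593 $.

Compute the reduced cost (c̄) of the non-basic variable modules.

At the optimum: components uses 170 of 170 (binding); packaging uses 222 of 222 (binding).
The binding rows give the dual system: 2·y_components + 6·y_packaging = 61 and 4·y_components + 4·y_packaging = 50.
This yields shadow prices y_components = 3.5, y_packaging = 9.
Reduced cost of modules: c₃ − yᵀa₃ = 46 − (3.5·4 + 9·4) = 46 − 50 = -4.

-4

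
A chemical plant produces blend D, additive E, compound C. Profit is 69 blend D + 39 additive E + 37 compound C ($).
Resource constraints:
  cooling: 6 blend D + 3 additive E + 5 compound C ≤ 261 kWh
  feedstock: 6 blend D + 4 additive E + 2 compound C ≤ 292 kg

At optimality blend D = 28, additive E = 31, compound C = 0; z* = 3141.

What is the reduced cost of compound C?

-7

Check each constraint at x*: cooling 261/261 (tight); feedstock 292/292 (tight).
The binding rows give the dual system: 6·y_cooling + 6·y_feedstock = 69 and 3·y_cooling + 4·y_feedstock = 39.
Solving: y_cooling = 7, y_feedstock = 4.5.
Reduced cost of compound C: c₃ − yᵀa₃ = 37 − (7·5 + 4.5·2) = 37 − 44 = -7.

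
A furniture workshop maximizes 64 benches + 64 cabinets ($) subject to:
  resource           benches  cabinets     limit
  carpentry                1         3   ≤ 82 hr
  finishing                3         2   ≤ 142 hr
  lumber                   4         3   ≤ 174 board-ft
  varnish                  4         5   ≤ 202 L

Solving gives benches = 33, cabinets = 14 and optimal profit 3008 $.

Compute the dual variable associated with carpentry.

0

Binding: lumber and varnish. Non-binding: carpentry (7 unused), finishing (15 unused).
Slack constraints have shadow price 0 (complementary slackness).
Dual feasibility on the basic columns requires 4·y_lumber + 4·y_varnish = 64, 3·y_lumber + 5·y_varnish = 64.
→ y_lumber = 8 and y_varnish = 8.
Shadow price of carpentry = 0.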